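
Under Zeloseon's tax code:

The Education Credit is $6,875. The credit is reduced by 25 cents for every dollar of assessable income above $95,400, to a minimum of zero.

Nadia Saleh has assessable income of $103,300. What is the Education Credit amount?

Education Credit: 25% of the $7,900 excess over $95,400 is $1,975; credit = $6,875 − $1,975 = $4,900.

$4,900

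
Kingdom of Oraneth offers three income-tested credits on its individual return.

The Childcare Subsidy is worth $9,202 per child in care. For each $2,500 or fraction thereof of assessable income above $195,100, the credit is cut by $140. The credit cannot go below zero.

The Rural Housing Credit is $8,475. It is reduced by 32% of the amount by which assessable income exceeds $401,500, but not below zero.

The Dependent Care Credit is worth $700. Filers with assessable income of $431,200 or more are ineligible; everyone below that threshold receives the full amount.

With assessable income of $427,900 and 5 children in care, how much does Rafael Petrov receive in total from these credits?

$33,577

Childcare Subsidy: base = 5 × $9,202 = $46,010. income exceeds $195,100 by $232,800, which is 94 full-or-partial $2,500 increments; reduction = 94 × $140 = $13,160, leaving $32,850.
Rural Housing Credit: 32% of the $26,400 excess over $401,500 is $8,448; credit = $8,475 − $8,448 = $27.
Dependent Care Credit: $427,900 is below the $431,200 cutoff, so the full $700 applies.
Total: $32,850 + $27 + $700 = $33,577.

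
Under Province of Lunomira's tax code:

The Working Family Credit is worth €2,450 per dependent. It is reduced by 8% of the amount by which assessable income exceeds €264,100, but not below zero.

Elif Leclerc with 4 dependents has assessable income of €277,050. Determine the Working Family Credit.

Working Family Credit: base = 4 × €2,450 = €9,800. 8% of the €12,950 excess over €264,100 is €1,036; credit = €9,800 − €1,036 = €8,764.

€8,764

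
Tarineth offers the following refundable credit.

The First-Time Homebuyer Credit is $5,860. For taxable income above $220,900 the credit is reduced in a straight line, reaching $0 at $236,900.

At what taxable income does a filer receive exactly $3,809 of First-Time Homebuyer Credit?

$3,809 is 3,809/5,860 of the full $5,860, so 2,051/5,860 of the $16,000 range has been used: income = $220,900 + $16,000 × 2,051/5,860 = $226,500.

$226,500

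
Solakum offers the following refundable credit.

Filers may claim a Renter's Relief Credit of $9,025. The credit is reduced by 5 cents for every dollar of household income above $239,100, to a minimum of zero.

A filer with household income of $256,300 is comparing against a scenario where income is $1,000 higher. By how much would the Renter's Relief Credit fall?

$50

At $256,300 — 5% of the $17,200 excess over $239,100 is $860; credit = $9,025 − $860 = $8,165.
At $257,300 — 5% of the $18,200 excess over $239,100 is $910; credit = $9,025 − $910 = $8,115.
Lost: $8,165 − $8,115 = $50.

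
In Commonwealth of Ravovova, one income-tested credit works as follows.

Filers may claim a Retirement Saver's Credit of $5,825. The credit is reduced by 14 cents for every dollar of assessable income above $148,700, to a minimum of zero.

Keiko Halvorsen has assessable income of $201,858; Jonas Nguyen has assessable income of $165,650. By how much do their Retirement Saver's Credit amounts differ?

Keiko ($201,858): Retirement Saver's Credit: 14% of the $53,158 excess over $148,700 is $7,442.12 ≥ base, so the credit is $0.
Jonas ($165,650): Retirement Saver's Credit: 14% of the $16,950 excess over $148,700 is $2,373; credit = $5,825 − $2,373 = $3,452.
Difference: |$0 − $3,452| = $3,452.

$3,452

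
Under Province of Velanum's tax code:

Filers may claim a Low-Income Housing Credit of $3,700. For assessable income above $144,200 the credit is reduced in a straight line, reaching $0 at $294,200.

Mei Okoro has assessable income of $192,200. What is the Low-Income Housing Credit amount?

$2,516

Low-Income Housing Credit: $192,200 is $48,000 into a $150,000 phase-out range, leaving 102,000/150,000 of the credit: $3,700 × 102,000/150,000 = $2,516.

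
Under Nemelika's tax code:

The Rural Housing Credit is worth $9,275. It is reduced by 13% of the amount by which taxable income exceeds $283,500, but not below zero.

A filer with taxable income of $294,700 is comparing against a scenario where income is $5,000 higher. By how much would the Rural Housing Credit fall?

$650

At $294,700 — 13% of the $11,200 excess over $283,500 is $1,456; credit = $9,275 − $1,456 = $7,819.
At $299,700 — 13% of the $16,200 excess over $283,500 is $2,106; credit = $9,275 − $2,106 = $7,169.
Lost: $7,819 − $7,169 = $650.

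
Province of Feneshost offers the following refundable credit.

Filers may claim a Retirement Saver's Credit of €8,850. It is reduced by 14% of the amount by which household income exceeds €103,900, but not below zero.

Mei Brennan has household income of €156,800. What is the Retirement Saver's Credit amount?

Retirement Saver's Credit: 14% of the €52,900 excess over €103,900 is €7,406; credit = €8,850 − €7,406 = €1,444.

€1,444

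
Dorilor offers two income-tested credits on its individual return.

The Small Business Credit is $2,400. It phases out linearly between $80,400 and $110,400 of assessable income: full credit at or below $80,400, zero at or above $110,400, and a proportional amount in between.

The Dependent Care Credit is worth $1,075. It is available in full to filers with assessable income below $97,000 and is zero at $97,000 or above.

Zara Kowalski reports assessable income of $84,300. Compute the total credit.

Small Business Credit: $84,300 is $3,900 into a $30,000 phase-out range, leaving 26,100/30,000 of the credit: $2,400 × 26,100/30,000 = $2,088.
Dependent Care Credit: $84,300 is below the $97,000 cutoff, so the full $1,075 applies.
Total: $2,088 + $1,075 = $3,163.

$3,163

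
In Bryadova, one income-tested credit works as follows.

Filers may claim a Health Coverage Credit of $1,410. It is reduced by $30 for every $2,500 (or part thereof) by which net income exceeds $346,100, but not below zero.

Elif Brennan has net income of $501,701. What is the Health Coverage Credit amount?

Health Coverage Credit: income exceeds $346,100 by $155,601 → 63 increments × $30 = $1,890 ≥ base, so the credit is $0.

$0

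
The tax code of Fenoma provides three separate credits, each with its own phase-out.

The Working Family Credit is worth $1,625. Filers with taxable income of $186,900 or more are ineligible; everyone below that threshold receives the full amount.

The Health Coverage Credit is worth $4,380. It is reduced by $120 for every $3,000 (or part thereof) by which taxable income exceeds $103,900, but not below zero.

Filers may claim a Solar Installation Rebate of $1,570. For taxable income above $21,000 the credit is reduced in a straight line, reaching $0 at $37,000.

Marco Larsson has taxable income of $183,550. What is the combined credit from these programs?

$2,765

Working Family Credit: $183,550 is below the $186,900 cutoff, so the full $1,625 applies.
Health Coverage Credit: income exceeds $103,900 by $79,650, which is 27 full-or-partial $3,000 increments; reduction = 27 × $120 = $3,240, leaving $1,140.
Solar Installation Rebate: $183,550 is at or above $37,000, so the credit is $0.
Total: $1,625 + $1,140 + $0 = $2,765.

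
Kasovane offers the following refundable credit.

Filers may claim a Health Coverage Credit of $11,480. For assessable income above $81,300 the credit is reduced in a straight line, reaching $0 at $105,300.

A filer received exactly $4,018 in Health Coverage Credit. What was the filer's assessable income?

$4,018 is 4,018/11,480 of the full $11,480, so 7,462/11,480 of the $24,000 range has been used: income = $81,300 + $24,000 × 7,462/11,480 = $96,900.

$96,900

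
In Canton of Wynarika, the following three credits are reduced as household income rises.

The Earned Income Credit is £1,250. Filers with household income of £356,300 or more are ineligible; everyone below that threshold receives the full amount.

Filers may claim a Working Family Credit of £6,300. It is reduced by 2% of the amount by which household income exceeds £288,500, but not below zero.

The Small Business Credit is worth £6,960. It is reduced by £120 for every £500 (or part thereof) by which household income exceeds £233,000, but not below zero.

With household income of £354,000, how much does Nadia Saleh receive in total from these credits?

Earned Income Credit: £354,000 is below the £356,300 cutoff, so the full £1,250 applies.
Working Family Credit: 2% of the £65,500 excess over £288,500 is £1,310; credit = £6,300 − £1,310 = £4,990.
Small Business Credit: income exceeds £233,000 by £121,000 → 242 increments × £120 = £29,040 ≥ base, so the credit is £0.
Total: £1,250 + £4,990 + £0 = £6,240.

£6,240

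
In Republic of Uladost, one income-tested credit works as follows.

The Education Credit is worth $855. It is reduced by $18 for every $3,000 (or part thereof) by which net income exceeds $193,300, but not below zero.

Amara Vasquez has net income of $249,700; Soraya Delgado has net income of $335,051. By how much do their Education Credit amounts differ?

$513

Amara ($249,700): Education Credit: income exceeds $193,300 by $56,400, which is 19 full-or-partial $3,000 increments; reduction = 19 × $18 = $342, leaving $513.
Soraya ($335,051): Education Credit: income exceeds $193,300 by $141,751 → 48 increments × $18 = $864 ≥ base, so the credit is $0.
Difference: |$513 − $0| = $513.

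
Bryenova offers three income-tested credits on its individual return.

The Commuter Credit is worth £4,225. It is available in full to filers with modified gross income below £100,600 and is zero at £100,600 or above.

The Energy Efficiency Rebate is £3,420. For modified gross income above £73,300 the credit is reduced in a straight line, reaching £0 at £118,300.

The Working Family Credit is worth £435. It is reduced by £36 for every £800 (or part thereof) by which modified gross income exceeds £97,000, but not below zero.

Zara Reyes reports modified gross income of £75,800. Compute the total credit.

Commuter Credit: £75,800 is below the £100,600 cutoff, so the full £4,225 applies.
Energy Efficiency Rebate: £75,800 is £2,500 into a £45,000 phase-out range, leaving 42,500/45,000 of the credit: £3,420 × 42,500/45,000 = £3,230.
Working Family Credit: £75,800 is at or below the £97,000 threshold, so the full £435 applies.
Total: £4,225 + £3,230 + £435 = £7,890.

£7,890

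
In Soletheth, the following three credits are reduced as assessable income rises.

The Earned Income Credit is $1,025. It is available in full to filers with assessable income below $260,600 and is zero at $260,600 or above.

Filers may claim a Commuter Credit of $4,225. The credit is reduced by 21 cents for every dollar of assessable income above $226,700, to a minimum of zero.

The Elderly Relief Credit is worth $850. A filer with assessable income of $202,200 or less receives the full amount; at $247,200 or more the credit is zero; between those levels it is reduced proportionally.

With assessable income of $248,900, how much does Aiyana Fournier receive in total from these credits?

Earned Income Credit: $248,900 is below the $260,600 cutoff, so the full $1,025 applies.
Commuter Credit: 21% of the $22,200 excess over $226,700 is $4,662 ≥ base, so the credit is $0.
Elderly Relief Credit: $248,900 is at or above $247,200, so the credit is $0.
Total: $1,025 + $0 + $0 = $1,025.

$1,025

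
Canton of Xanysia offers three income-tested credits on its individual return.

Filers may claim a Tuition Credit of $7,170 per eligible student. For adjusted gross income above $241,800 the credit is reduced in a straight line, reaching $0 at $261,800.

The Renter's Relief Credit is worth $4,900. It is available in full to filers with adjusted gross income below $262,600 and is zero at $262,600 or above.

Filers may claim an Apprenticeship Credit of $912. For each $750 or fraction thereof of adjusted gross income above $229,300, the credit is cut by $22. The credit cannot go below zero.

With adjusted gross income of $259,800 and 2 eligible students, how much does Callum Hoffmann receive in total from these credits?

$6,344

Tuition Credit: base = 2 × $7,170 = $14,340. $259,800 is $18,000 into a $20,000 phase-out range, leaving 2,000/20,000 of the credit: $14,340 × 2,000/20,000 = $1,434.
Renter's Relief Credit: $259,800 is below the $262,600 cutoff, so the full $4,900 applies.
Apprenticeship Credit: income exceeds $229,300 by $30,500, which is 41 full-or-partial $750 increments; reduction = 41 × $22 = $902, leaving $10.
Total: $1,434 + $4,900 + $10 = $6,344.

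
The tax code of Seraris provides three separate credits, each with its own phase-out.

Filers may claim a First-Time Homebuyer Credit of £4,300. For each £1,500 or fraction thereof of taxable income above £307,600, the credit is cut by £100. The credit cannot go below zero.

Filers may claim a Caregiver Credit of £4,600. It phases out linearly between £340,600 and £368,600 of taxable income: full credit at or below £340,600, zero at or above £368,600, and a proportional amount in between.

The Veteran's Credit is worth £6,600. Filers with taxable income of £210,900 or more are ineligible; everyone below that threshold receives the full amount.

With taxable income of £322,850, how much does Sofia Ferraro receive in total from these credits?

£7,800

First-Time Homebuyer Credit: income exceeds £307,600 by £15,250, which is 11 full-or-partial £1,500 increments; reduction = 11 × £100 = £1,100, leaving £3,200.
Caregiver Credit: £322,850 is at or below the £340,600 threshold, so the full £4,600 applies.
Veteran's Credit: £322,850 meets or exceeds the £210,900 cutoff, so the credit is £0.
Total: £3,200 + £4,600 + £0 = £7,800.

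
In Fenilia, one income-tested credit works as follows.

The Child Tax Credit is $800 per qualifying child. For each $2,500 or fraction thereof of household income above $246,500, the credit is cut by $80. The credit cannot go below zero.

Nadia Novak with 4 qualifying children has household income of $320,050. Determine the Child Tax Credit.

$800

Child Tax Credit: base = 4 × $800 = $3,200. income exceeds $246,500 by $73,550, which is 30 full-or-partial $2,500 increments; reduction = 30 × $80 = $2,400, leaving $800.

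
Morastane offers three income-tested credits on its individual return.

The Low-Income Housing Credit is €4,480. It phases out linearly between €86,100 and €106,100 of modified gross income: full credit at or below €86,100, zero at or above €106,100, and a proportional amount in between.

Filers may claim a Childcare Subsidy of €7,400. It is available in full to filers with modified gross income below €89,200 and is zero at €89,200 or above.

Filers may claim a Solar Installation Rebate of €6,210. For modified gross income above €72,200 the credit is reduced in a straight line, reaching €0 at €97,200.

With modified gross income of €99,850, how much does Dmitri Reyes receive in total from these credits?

Low-Income Housing Credit: €99,850 is €13,750 into a €20,000 phase-out range, leaving 6,250/20,000 of the credit: €4,480 × 6,250/20,000 = €1,400.
Childcare Subsidy: €99,850 meets or exceeds the €89,200 cutoff, so the credit is €0.
Solar Installation Rebate: €99,850 is at or above €97,200, so the credit is €0.
Total: €1,400 + €0 + €0 = €1,400.

€1,400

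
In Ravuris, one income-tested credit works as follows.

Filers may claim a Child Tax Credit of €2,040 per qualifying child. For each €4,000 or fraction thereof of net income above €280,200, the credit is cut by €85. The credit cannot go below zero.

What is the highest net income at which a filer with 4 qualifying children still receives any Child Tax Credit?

Full credit = 4 × €2,040 = €8,160.
After 95 increments the reduction is 95 × €85 = €8,075, leaving €85; one more increment wipes it out. Increment 95 ends at excess 95 × €4,000 = €380,000, so the highest qualifying income is €280,200 + €380,000 = €660,200.

€660,200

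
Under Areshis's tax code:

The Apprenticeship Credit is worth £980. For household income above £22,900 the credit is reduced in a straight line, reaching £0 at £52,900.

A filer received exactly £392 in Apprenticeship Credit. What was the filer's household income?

£392 is 392/980 of the full £980, so 588/980 of the £30,000 range has been used: income = £22,900 + £30,000 × 588/980 = £40,900.

£40,900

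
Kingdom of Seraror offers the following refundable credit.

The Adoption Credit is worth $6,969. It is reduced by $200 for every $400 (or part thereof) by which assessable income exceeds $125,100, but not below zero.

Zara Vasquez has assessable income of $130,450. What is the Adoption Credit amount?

Adoption Credit: income exceeds $125,100 by $5,350, which is 14 full-or-partial $400 increments; reduction = 14 × $200 = $2,800, leaving $4,169.

$4,169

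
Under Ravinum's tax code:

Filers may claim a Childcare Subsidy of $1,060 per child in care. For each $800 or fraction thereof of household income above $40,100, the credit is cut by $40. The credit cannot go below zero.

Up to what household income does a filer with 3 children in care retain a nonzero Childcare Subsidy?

Full credit = 3 × $1,060 = $3,180.
After 79 increments the reduction is 79 × $40 = $3,160, leaving $20; one more increment wipes it out. Increment 79 ends at excess 79 × $800 = $63,200, so the highest qualifying income is $40,100 + $63,200 = $103,300.

$103,300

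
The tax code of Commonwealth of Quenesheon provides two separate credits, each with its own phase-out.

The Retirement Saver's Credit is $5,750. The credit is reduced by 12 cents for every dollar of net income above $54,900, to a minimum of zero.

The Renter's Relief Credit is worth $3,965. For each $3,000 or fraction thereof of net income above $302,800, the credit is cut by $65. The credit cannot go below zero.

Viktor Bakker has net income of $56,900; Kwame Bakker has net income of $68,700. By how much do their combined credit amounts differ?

Viktor ($56,900): Retirement Saver's Credit: 12% of the $2,000 excess over $54,900 is $240; credit = $5,750 − $240 = $5,510. Renter's Relief Credit: $56,900 is at or below the $302,800 threshold, so the full $3,965 applies. total $5,510 + $3,965 = $9,475
Kwame ($68,700): Retirement Saver's Credit: 12% of the $13,800 excess over $54,900 is $1,656; credit = $5,750 − $1,656 = $4,094. Renter's Relief Credit: $68,700 is at or below the $302,800 threshold, so the full $3,965 applies. total $4,094 + $3,965 = $8,059
Difference: |$9,475 − $8,059| = $1,416.

$1,416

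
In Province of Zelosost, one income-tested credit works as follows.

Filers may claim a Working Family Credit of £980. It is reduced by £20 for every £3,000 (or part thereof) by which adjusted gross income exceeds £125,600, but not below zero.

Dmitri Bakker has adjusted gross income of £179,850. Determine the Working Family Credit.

Working Family Credit: income exceeds £125,600 by £54,250, which is 19 full-or-partial £3,000 increments; reduction = 19 × £20 = £380, leaving £600.

£600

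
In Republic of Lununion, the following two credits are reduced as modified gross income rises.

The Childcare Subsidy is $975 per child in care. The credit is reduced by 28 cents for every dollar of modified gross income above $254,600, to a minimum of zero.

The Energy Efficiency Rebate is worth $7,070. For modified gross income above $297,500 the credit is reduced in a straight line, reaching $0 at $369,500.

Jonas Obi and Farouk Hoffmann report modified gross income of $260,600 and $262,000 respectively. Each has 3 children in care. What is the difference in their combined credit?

$392

Jonas ($260,600): Childcare Subsidy: base = 3 × $975 = $2,925. 28% of the $6,000 excess over $254,600 is $1,680; credit = $2,925 − $1,680 = $1,245. Energy Efficiency Rebate: $260,600 is at or below the $297,500 threshold, so the full $7,070 applies. total $1,245 + $7,070 = $8,315
Farouk ($262,000): Childcare Subsidy: base = 3 × $975 = $2,925. 28% of the $7,400 excess over $254,600 is $2,072; credit = $2,925 − $2,072 = $853. Energy Efficiency Rebate: $262,000 is at or below the $297,500 threshold, so the full $7,070 applies. total $853 + $7,070 = $7,923
Difference: |$8,315 − $7,923| = $392.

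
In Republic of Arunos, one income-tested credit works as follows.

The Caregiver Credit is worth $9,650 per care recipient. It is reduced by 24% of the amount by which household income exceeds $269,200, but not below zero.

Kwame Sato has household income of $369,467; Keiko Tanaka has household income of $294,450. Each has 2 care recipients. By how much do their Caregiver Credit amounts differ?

$13,240

Kwame ($369,467): Caregiver Credit: base = 2 × $9,650 = $19,300. 24% of the $100,267 excess over $269,200 is $24,064.08 ≥ base, so the credit is $0.
Keiko ($294,450): Caregiver Credit: base = 2 × $9,650 = $19,300. 24% of the $25,250 excess over $269,200 is $6,060; credit = $19,300 − $6,060 = $13,240.
Difference: |$0 − $13,240| = $13,240.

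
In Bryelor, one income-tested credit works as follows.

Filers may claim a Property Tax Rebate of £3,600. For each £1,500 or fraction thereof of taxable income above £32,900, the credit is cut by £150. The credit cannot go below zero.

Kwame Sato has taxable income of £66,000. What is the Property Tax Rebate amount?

£150

Property Tax Rebate: income exceeds £32,900 by £33,100, which is 23 full-or-partial £1,500 increments; reduction = 23 × £150 = £3,450, leaving £150.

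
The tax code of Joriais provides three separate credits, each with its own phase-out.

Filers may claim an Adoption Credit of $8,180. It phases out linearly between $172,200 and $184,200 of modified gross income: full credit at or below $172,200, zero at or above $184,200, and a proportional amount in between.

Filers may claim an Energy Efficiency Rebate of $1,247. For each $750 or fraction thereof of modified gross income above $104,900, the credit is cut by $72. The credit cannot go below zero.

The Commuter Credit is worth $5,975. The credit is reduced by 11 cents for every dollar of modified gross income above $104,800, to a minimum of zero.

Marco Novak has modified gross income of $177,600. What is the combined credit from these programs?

$4,499

Adoption Credit: $177,600 is $5,400 into a $12,000 phase-out range, leaving 6,600/12,000 of the credit: $8,180 × 6,600/12,000 = $4,499.
Energy Efficiency Rebate: income exceeds $104,900 by $72,700 → 97 increments × $72 = $6,984 ≥ base, so the credit is $0.
Commuter Credit: 11% of the $72,800 excess over $104,800 is $8,008 ≥ base, so the credit is $0.
Total: $4,499 + $0 + $0 = $4,499.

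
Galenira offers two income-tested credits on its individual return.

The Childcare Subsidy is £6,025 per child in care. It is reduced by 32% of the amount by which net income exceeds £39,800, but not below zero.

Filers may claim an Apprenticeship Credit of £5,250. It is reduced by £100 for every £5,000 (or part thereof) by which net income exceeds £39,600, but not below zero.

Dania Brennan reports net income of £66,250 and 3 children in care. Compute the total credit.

£14,261

Childcare Subsidy: base = 3 × £6,025 = £18,075. 32% of the £26,450 excess over £39,800 is £8,464; credit = £18,075 − £8,464 = £9,611.
Apprenticeship Credit: income exceeds £39,600 by £26,650, which is 6 full-or-partial £5,000 increments; reduction = 6 × £100 = £600, leaving £4,650.
Total: £9,611 + £4,650 = £14,261.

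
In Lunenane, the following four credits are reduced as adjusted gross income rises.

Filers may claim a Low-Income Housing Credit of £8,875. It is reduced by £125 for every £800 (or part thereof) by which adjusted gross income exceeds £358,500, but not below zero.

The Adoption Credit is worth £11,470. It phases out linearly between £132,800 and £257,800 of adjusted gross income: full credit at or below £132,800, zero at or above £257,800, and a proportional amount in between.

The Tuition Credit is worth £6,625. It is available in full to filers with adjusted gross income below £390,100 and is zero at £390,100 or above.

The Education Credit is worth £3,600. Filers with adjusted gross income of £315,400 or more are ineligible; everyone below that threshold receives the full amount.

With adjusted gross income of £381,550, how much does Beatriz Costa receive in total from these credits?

Low-Income Housing Credit: income exceeds £358,500 by £23,050, which is 29 full-or-partial £800 increments; reduction = 29 × £125 = £3,625, leaving £5,250.
Adoption Credit: £381,550 is at or above £257,800, so the credit is £0.
Tuition Credit: £381,550 is below the £390,100 cutoff, so the full £6,625 applies.
Education Credit: £381,550 meets or exceeds the £315,400 cutoff, so the credit is £0.
Total: £5,250 + £0 + £6,625 + £0 = £11,875.

£11,875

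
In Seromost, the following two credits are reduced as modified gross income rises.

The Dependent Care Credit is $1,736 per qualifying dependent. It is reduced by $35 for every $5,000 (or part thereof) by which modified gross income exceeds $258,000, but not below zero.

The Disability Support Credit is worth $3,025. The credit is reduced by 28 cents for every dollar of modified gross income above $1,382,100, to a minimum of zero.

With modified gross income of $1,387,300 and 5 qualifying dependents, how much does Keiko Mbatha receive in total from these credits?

$2,339

Dependent Care Credit: base = 5 × $1,736 = $8,680. income exceeds $258,000 by $1,129,300, which is 226 full-or-partial $5,000 increments; reduction = 226 × $35 = $7,910, leaving $770.
Disability Support Credit: 28% of the $5,200 excess over $1,382,100 is $1,456; credit = $3,025 − $1,456 = $1,569.
Total: $770 + $1,569 = $2,339.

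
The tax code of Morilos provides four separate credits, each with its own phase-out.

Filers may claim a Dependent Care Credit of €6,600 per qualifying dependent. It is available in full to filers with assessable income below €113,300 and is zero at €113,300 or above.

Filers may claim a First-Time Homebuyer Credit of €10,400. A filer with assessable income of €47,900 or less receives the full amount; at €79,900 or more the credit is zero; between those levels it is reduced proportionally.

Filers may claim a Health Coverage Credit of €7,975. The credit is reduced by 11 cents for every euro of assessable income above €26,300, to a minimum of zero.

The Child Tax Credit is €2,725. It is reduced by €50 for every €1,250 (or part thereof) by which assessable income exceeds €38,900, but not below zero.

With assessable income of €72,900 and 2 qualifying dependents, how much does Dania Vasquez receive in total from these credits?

Dependent Care Credit: base = 2 × €6,600 = €13,200. €72,900 is below the €113,300 cutoff, so the full €13,200 applies.
First-Time Homebuyer Credit: €72,900 is €25,000 into a €32,000 phase-out range, leaving 7,000/32,000 of the credit: €10,400 × 7,000/32,000 = €2,275.
Health Coverage Credit: 11% of the €46,600 excess over €26,300 is €5,126; credit = €7,975 − €5,126 = €2,849.
Child Tax Credit: income exceeds €38,900 by €34,000, which is 28 full-or-partial €1,250 increments; reduction = 28 × €50 = €1,400, leaving €1,325.
Total: €13,200 + €2,275 + €2,849 + €1,325 = €19,649.

€19,649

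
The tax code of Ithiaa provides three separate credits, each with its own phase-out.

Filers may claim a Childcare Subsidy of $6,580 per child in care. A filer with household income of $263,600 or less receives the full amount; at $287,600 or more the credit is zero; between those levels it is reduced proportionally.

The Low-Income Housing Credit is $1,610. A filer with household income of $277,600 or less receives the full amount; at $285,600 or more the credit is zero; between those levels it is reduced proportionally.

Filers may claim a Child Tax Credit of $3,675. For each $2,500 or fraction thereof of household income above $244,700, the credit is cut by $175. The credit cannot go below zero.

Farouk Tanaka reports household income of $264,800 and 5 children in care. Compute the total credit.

Childcare Subsidy: base = 5 × $6,580 = $32,900. $264,800 is $1,200 into a $24,000 phase-out range, leaving 22,800/24,000 of the credit: $32,900 × 22,800/24,000 = $31,255.
Low-Income Housing Credit: $264,800 is at or below the $277,600 threshold, so the full $1,610 applies.
Child Tax Credit: income exceeds $244,700 by $20,100, which is 9 full-or-partial $2,500 increments; reduction = 9 × $175 = $1,575, leaving $2,100.
Total: $31,255 + $1,610 + $2,100 = $34,965.

$34,965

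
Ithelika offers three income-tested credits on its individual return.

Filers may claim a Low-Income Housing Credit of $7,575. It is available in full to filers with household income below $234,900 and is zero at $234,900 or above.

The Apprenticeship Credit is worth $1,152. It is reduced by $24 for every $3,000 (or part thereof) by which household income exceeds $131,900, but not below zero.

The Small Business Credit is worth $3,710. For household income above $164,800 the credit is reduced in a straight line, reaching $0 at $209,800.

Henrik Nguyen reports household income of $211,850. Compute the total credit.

$8,079

Low-Income Housing Credit: $211,850 is below the $234,900 cutoff, so the full $7,575 applies.
Apprenticeship Credit: income exceeds $131,900 by $79,950, which is 27 full-or-partial $3,000 increments; reduction = 27 × $24 = $648, leaving $504.
Small Business Credit: $211,850 is at or above $209,800, so the credit is $0.
Total: $7,575 + $504 + $0 = $8,079.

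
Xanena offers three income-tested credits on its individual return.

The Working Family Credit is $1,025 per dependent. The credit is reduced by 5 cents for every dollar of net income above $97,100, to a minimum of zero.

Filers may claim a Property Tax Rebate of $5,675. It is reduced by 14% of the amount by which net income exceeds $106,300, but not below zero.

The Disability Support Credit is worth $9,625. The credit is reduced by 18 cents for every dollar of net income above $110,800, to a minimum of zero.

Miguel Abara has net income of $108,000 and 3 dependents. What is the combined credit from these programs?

$17,592

Working Family Credit: base = 3 × $1,025 = $3,075. 5% of the $10,900 excess over $97,100 is $545; credit = $3,075 − $545 = $2,530.
Property Tax Rebate: 14% of the $1,700 excess over $106,300 is $238; credit = $5,675 − $238 = $5,437.
Disability Support Credit: $108,000 is at or below the $110,800 threshold, so the full $9,625 applies.
Total: $2,530 + $5,437 + $9,625 = $17,592.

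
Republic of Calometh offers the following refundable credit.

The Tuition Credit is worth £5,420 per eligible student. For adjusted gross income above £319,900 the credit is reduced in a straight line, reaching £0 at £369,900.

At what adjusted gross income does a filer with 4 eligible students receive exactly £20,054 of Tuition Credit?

Full credit = 4 × £5,420 = £21,680.
£20,054 is 20,054/21,680 of the full £21,680, so 1,626/21,680 of the £50,000 range has been used: income = £319,900 + £50,000 × 1,626/21,680 = £323,650.

£323,650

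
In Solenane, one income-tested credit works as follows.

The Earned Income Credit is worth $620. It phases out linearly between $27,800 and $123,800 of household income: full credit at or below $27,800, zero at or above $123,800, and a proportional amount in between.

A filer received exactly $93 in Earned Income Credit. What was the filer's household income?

$109,400

$93 is 93/620 of the full $620, so 527/620 of the $96,000 range has been used: income = $27,800 + $96,000 × 527/620 = $109,400.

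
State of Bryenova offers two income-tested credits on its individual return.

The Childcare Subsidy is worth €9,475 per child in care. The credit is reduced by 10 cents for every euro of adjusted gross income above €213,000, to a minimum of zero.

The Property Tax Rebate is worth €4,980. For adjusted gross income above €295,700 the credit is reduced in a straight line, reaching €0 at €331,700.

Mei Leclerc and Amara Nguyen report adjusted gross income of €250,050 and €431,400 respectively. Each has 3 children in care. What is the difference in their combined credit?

Mei (€250,050): Childcare Subsidy: base = 3 × €9,475 = €28,425. 10% of the €37,050 excess over €213,000 is €3,705; credit = €28,425 − €3,705 = €24,720. Property Tax Rebate: €250,050 is at or below the €295,700 threshold, so the full €4,980 applies. total €24,720 + €4,980 = €29,700
Amara (€431,400): Childcare Subsidy: base = 3 × €9,475 = €28,425. 10% of the €218,400 excess over €213,000 is €21,840; credit = €28,425 − €21,840 = €6,585. Property Tax Rebate: €431,400 is at or above €331,700, so the credit is €0. total €6,585 + €0 = €6,585
Difference: |€29,700 − €6,585| = €23,115.

€23,115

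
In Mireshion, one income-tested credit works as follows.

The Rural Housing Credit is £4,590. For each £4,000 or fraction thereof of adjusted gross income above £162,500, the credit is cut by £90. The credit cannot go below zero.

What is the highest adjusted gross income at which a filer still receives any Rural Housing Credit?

After 50 increments the reduction is 50 × £90 = £4,500, leaving £90; one more increment wipes it out. Increment 50 ends at excess 50 × £4,000 = £200,000, so the highest qualifying income is £162,500 + £200,000 = £362,500.

£362,500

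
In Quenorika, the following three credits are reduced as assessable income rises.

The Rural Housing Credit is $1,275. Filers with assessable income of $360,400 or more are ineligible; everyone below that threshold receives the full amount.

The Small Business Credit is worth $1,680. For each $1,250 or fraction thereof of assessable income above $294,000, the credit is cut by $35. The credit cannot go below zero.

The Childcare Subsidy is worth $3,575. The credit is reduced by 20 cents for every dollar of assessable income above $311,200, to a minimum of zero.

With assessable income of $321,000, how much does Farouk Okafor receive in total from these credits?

Rural Housing Credit: $321,000 is below the $360,400 cutoff, so the full $1,275 applies.
Small Business Credit: income exceeds $294,000 by $27,000, which is 22 full-or-partial $1,250 increments; reduction = 22 × $35 = $770, leaving $910.
Childcare Subsidy: 20% of the $9,800 excess over $311,200 is $1,960; credit = $3,575 − $1,960 = $1,615.
Total: $1,275 + $910 + $1,615 = $3,800.

$3,800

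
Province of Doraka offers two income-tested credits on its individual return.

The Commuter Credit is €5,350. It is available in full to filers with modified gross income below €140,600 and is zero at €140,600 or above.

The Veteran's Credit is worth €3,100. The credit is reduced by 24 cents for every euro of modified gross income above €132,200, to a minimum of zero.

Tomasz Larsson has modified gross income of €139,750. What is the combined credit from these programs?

Commuter Credit: €139,750 is below the €140,600 cutoff, so the full €5,350 applies.
Veteran's Credit: 24% of the €7,550 excess over €132,200 is €1,812; credit = €3,100 − €1,812 = €1,288.
Total: €5,350 + €1,288 = €6,638.

€6,638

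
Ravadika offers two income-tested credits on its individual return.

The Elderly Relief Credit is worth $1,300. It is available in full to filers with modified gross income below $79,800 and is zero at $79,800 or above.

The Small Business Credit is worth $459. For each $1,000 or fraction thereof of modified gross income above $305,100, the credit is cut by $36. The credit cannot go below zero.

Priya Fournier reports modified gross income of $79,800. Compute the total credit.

Elderly Relief Credit: $79,800 meets or exceeds the $79,800 cutoff, so the credit is $0.
Small Business Credit: $79,800 is at or below the $305,100 threshold, so the full $459 applies.
Total: $0 + $459 = $459.

$459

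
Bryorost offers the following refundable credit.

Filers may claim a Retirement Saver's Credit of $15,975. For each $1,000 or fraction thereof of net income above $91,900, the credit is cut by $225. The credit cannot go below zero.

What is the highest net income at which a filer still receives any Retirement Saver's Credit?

After 70 increments the reduction is 70 × $225 = $15,750, leaving $225; one more increment wipes it out. Increment 70 ends at excess 70 × $1,000 = $70,000, so the highest qualifying income is $91,900 + $70,000 = $161,900.

$161,900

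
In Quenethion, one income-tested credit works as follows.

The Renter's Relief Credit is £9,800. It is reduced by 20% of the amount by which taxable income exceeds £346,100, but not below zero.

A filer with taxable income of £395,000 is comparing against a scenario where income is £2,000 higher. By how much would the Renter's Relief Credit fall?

At £395,000 — 20% of the £48,900 excess over £346,100 is £9,780; credit = £9,800 − £9,780 = £20.
At £397,000 — 20% of the £50,900 excess over £346,100 is £10,180 ≥ base, so the credit is £0.
Lost: £20 − £0 = £20.

£20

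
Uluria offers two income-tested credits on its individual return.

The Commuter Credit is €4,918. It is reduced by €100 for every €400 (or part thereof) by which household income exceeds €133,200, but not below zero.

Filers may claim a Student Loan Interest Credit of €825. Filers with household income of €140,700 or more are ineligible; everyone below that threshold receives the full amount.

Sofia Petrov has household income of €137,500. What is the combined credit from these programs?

€4,643

Commuter Credit: income exceeds €133,200 by €4,300, which is 11 full-or-partial €400 increments; reduction = 11 × €100 = €1,100, leaving €3,818.
Student Loan Interest Credit: €137,500 is below the €140,700 cutoff, so the full €825 applies.
Total: €3,818 + €825 = €4,643.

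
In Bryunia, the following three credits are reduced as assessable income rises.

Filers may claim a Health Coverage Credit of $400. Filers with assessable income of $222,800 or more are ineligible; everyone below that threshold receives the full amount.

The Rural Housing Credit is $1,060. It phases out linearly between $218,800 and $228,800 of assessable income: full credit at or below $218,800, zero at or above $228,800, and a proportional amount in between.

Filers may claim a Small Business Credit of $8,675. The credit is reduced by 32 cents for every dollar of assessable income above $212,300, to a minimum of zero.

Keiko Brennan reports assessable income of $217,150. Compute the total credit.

Health Coverage Credit: $217,150 is below the $222,800 cutoff, so the full $400 applies.
Rural Housing Credit: $217,150 is at or below the $218,800 threshold, so the full $1,060 applies.
Small Business Credit: 32% of the $4,850 excess over $212,300 is $1,552; credit = $8,675 − $1,552 = $7,123.
Total: $400 + $1,060 + $7,123 = $8,583.

$8,583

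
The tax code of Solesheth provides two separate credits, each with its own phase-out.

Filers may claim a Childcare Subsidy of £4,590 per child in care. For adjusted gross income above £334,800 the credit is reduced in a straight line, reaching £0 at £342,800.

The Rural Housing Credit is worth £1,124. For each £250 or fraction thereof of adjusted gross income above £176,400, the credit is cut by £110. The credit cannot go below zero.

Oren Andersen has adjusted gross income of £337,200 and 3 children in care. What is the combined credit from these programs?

Childcare Subsidy: base = 3 × £4,590 = £13,770. £337,200 is £2,400 into a £8,000 phase-out range, leaving 5,600/8,000 of the credit: £13,770 × 5,600/8,000 = £9,639.
Rural Housing Credit: income exceeds £176,400 by £160,800 → 644 increments × £110 = £70,840 ≥ base, so the credit is £0.
Total: £9,639 + £0 = £9,639.

£9,639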